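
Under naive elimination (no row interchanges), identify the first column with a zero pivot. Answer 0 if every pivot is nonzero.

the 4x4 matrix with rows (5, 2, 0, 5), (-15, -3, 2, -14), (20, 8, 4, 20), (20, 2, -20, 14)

first zero-pivot column = 0

Naive forward elimination:
R2 <- R2 - (-3)*R1:  [ 0  3  2  1 ]
R3 <- R3 - (4)*R1:  [ 0  0  4  0 ]
R4 <- R4 - (4)*R1:  [   0   -6  -20   -6 ]
R4 <- R4 - (-2)*R2:  [   0    0  -16   -4 ]
R4 <- R4 - (-4)*R3:  [  0   0   0  -4 ]
All pivots nonzero; naive elimination completes without hitting a zero pivot.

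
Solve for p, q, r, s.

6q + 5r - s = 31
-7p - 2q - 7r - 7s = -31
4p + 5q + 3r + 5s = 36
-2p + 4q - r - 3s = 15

Forward elimination on [A|b]:
R1 <-> R2   (pivot in column 1 was zero)
[ -7  -2  -7  -7  -31 ]
[  0   6   5  -1   31 ]
[  4   5   3   5   36 ]
[ -2   4  -1  -3   15 ]
R3 <- R3 - (-4/7)*R1:  [     0   27/7     -1      1  128/7 ]
R4 <- R4 - (2/7)*R1:  [     0   32/7      1     -1  167/7 ]
R3 <- R3 - (9/14)*R2:  [      0       0  -59/14   23/14  -23/14 ]
R4 <- R4 - (16/21)*R2:  [      0       0  -59/21   -5/21    5/21 ]
R4 <- R4 - (2/3)*R3:  [    0     0     0  -4/3   4/3 ]
Row echelon form:
[ -7  -2      -7     -7  |     -31 ]
[  0   6       5     -1  |      31 ]
[  0   0  -59/14  23/14  |  -23/14 ]
[  0   0       0   -4/3  |     4/3 ]
Back-substitution:
s = (4/3) / (-4/3) = -1
r = (-23/14 - (23/14)*(-1)) / (-59/14) = 0
q = (31 - (5)*(0) - (-1)*(-1)) / 6 = 5
p = (-31 - (-2)*(5) - (-7)*(0) - (-7)*(-1)) / -7 = 4

(4, 5, 0, -1)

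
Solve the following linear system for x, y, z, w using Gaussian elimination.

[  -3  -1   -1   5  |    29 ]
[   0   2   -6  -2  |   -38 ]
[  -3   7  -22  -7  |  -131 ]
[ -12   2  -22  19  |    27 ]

(-2, -2, 4, 5)

Forward elimination on [A|b]:
R3 <- R3 - (1)*R1:  [    0     8   -21   -12  -160 ]
R4 <- R4 - (4)*R1:  [   0    6  -18   -1  -89 ]
R3 <- R3 - (4)*R2:  [  0   0   3  -4  -8 ]
R4 <- R4 - (3)*R2:  [  0   0   0   5  25 ]
Row echelon form:
[ -3  -1  -1   5  |   29 ]
[  0   2  -6  -2  |  -38 ]
[  0   0   3  -4  |   -8 ]
[  0   0   0   5  |   25 ]
Back-substitution:
w = (25) / 5 = 5
z = (-8 - (-4)*(5)) / 3 = 4
y = (-38 - (-6)*(4) - (-2)*(5)) / 2 = -2
x = (29 - (-1)*(-2) - (-1)*(4) - (5)*(5)) / -3 = -2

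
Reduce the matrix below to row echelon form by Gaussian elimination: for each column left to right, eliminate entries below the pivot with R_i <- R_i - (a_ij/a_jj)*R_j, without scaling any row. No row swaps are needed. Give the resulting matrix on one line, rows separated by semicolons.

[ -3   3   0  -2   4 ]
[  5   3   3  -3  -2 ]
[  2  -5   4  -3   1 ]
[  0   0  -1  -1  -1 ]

Forward elimination:
R2 <- R2 - (-5/3)*R1:  [     0      8      3  -19/3   14/3 ]
R3 <- R3 - (-2/3)*R1:  [     0     -3      4  -13/3   11/3 ]
R3 <- R3 - (-3/8)*R2:  [       0        0     41/8  -161/24    65/12 ]
R4 <- R4 - (-8/41)*R3:  [        0         0         0  -284/123     7/123 ]
Row echelon form:
[ -3  3     0        -2      4 ]
[  0  8     3     -19/3   14/3 ]
[  0  0  41/8   -161/24  65/12 ]
[  0  0     0  -284/123  7/123 ]

REF = [-3 3 0 -2 4; 0 8 3 -19/3 14/3; 0 0 41/8 -161/24 65/12; 0 0 0 -284/123 7/123]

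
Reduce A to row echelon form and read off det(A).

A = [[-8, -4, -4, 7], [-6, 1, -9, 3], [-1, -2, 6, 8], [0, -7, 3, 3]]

Forward elimination:
R2 <- R2 - (3/4)*R1:  [    0     4    -6  -9/4 ]
R3 <- R3 - (1/8)*R1:  [    0  -3/2  13/2  57/8 ]
R3 <- R3 - (-3/8)*R2:  [      0       0    17/4  201/32 ]
R4 <- R4 - (-7/4)*R2:  [      0       0   -15/2  -15/16 ]
R4 <- R4 - (-30/17)*R3:  [      0       0       0  345/34 ]
Upper-triangular form:
[ -8  -4    -4       7 ]
[  0   4    -6    -9/4 ]
[  0   0  17/4  201/32 ]
[  0   0     0  345/34 ]
det(A) = (-1)^0 * (-8) * (4) * (17/4) * (345/34) = -1380  (0 row swaps -> sign +1)

det(A) = -1380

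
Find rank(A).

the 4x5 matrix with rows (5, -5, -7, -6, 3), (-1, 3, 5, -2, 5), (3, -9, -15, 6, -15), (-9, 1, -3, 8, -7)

rank(A) = 3

Row reduction:
R2 <- R2 - (-1/5)*R1:  [     0      2   18/5  -16/5   28/5 ]
R3 <- R3 - (3/5)*R1:  [     0     -6  -54/5   48/5  -84/5 ]
R4 <- R4 - (-9/5)*R1:  [     0     -8  -78/5  -14/5   -8/5 ]
R3 <- R3 - (-3)*R2:  [ 0  0  0  0  0 ]
R4 <- R4 - (-4)*R2:  [     0      0   -6/5  -78/5  104/5 ]
R3 <-> R4   (pivot in column 3 was zero)
[ 5  -5    -7     -6      3 ]
[ 0   2  18/5  -16/5   28/5 ]
[ 0   0  -6/5  -78/5  104/5 ]
[ 0   0     0      0      0 ]
Row echelon form:
[ 5  -5    -7     -6      3 ]
[ 0   2  18/5  -16/5   28/5 ]
[ 0   0  -6/5  -78/5  104/5 ]
[ 0   0     0      0      0 ]
Nonzero rows / pivot columns: 3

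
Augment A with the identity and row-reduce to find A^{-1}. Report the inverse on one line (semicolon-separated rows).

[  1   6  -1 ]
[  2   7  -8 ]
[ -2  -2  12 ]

inverse = [34/5 -7 -41/10; -4/5 1 3/5; 1 -1 -1/2]

Gauss-Jordan on [A | I]:
R2 <- R2 - (2)*R1:  [  0  -5  -6  |  -2   1   0 ]
R3 <- R3 - (-2)*R1:  [  0  10  10  |   2   0   1 ]
R2 <- (1/-5)*R2:  [    0     1   6/5  |   2/5  -1/5     0 ]
R1 <- R1 - (6)*R2:  [     1      0  -41/5  |   -7/5    6/5      0 ]
R3 <- R3 - (10)*R2:  [  0   0  -2  |  -2   2   1 ]
R3 <- (1/-2)*R3:  [    0     0     1  |     1    -1  -1/2 ]
R1 <- R1 - (-41/5)*R3:  [      1       0       0  |    34/5      -7  -41/10 ]
R2 <- R2 - (6/5)*R3:  [    0     1     0  |  -4/5     1   3/5 ]
Right block of [I | A^{-1}] is the inverse:
[ 34/5  -7  -41/10 ]
[ -4/5   1     3/5 ]
[    1  -1    -1/2 ]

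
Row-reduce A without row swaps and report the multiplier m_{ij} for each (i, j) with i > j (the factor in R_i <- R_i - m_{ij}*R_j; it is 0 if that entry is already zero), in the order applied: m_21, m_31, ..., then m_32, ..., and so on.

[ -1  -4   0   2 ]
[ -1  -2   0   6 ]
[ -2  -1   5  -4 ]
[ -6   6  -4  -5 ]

multipliers: 1, 2, 6, 7/2, 15, -4/5

Forward elimination:
R2 <- R2 - (1)*R1:  [ 0  2  0  4 ]
R3 <- R3 - (2)*R1:  [  0   7   5  -8 ]
R4 <- R4 - (6)*R1:  [   0   30   -4  -17 ]
R3 <- R3 - (7/2)*R2:  [   0    0    5  -22 ]
R4 <- R4 - (15)*R2:  [   0    0   -4  -77 ]
R4 <- R4 - (-4/5)*R3:  [      0       0       0  -473/5 ]
Multipliers (in order of application): m_{21} = 1, m_{31} = 2, m_{41} = 6, m_{32} = 7/2, m_{42} = 15, m_{43} = -4/5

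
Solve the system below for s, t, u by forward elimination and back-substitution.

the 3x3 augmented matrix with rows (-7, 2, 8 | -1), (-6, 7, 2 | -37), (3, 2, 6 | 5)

(1, -5, 2)

Forward elimination on [A|b]:
R2 <- R2 - (6/7)*R1:  [      0    37/7   -34/7  -253/7 ]
R3 <- R3 - (-3/7)*R1:  [    0  20/7  66/7  32/7 ]
R3 <- R3 - (20/37)*R2:  [      0       0  446/37  892/37 ]
Row echelon form:
[ -7     2       8  |      -1 ]
[  0  37/7   -34/7  |  -253/7 ]
[  0     0  446/37  |  892/37 ]
Back-substitution:
u = (892/37) / (446/37) = 2
t = (-253/7 - (-34/7)*(2)) / (37/7) = -5
s = (-1 - (2)*(-5) - (8)*(2)) / -7 = 1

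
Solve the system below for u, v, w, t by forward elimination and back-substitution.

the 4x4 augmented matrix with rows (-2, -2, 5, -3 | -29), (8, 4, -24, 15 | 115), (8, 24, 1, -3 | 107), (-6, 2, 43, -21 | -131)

Forward elimination on [A|b]:
R2 <- R2 - (-4)*R1:  [  0  -4  -4   3  -1 ]
R3 <- R3 - (-4)*R1:  [   0   16   21  -15   -9 ]
R4 <- R4 - (3)*R1:  [   0    8   28  -12  -44 ]
R3 <- R3 - (-4)*R2:  [   0    0    5   -3  -13 ]
R4 <- R4 - (-2)*R2:  [   0    0   20   -6  -46 ]
R4 <- R4 - (4)*R3:  [ 0  0  0  6  6 ]
Row echelon form:
[ -2  -2   5  -3  |  -29 ]
[  0  -4  -4   3  |   -1 ]
[  0   0   5  -3  |  -13 ]
[  0   0   0   6  |    6 ]
Back-substitution:
t = (6) / 6 = 1
w = (-13 - (-3)*(1)) / 5 = -2
v = (-1 - (-4)*(-2) - (3)*(1)) / -4 = 3
u = (-29 - (-2)*(3) - (5)*(-2) - (-3)*(1)) / -2 = 5

(5, 3, -2, 1)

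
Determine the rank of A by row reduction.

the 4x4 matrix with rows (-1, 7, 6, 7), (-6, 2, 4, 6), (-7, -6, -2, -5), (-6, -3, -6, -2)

rank(A) = 4

Row reduction:
R2 <- R2 - (6)*R1:  [   0  -40  -32  -36 ]
R3 <- R3 - (7)*R1:  [   0  -55  -44  -54 ]
R4 <- R4 - (6)*R1:  [   0  -45  -42  -44 ]
R3 <- R3 - (11/8)*R2:  [    0     0     0  -9/2 ]
R4 <- R4 - (9/8)*R2:  [    0     0    -6  -7/2 ]
R3 <-> R4   (pivot in column 3 was zero)
[ -1    7    6     7 ]
[  0  -40  -32   -36 ]
[  0    0   -6  -7/2 ]
[  0    0    0  -9/2 ]
Row echelon form:
[ -1    7    6     7 ]
[  0  -40  -32   -36 ]
[  0    0   -6  -7/2 ]
[  0    0    0  -9/2 ]
Nonzero rows / pivot columns: 4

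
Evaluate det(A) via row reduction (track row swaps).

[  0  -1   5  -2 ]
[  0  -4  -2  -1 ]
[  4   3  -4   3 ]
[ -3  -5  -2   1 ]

Forward elimination:
R1 <-> R3   (pivot in column 1 was zero)
[  4   3  -4   3 ]
[  0  -4  -2  -1 ]
[  0  -1   5  -2 ]
[ -3  -5  -2   1 ]
R4 <- R4 - (-3/4)*R1:  [     0  -11/4     -5   13/4 ]
R3 <- R3 - (1/4)*R2:  [    0     0  11/2  -7/4 ]
R4 <- R4 - (11/16)*R2:  [     0      0  -29/8  63/16 ]
R4 <- R4 - (-29/44)*R3:  [      0       0       0  245/88 ]
Upper-triangular form:
[ 4   3    -4       3 ]
[ 0  -4    -2      -1 ]
[ 0   0  11/2    -7/4 ]
[ 0   0     0  245/88 ]
det(A) = (-1)^1 * (4) * (-4) * (11/2) * (245/88) = 245  (1 row swap -> sign -1)

det(A) = 245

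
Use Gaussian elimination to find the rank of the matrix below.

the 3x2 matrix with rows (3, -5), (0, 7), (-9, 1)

rank(A) = 2

Row reduction:
R3 <- R3 - (-3)*R1:  [   0  -14 ]
R3 <- R3 - (-2)*R2:  [ 0  0 ]
Row echelon form:
[ 3  -5 ]
[ 0   7 ]
[ 0   0 ]
Nonzero rows / pivot columns: 2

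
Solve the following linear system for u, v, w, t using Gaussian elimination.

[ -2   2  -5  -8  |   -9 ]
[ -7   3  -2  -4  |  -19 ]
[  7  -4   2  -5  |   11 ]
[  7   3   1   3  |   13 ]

Forward elimination on [A|b]:
R2 <- R2 - (7/2)*R1:  [    0    -4  31/2    24  25/2 ]
R3 <- R3 - (-7/2)*R1:  [     0      3  -31/2    -33  -41/2 ]
R4 <- R4 - (-7/2)*R1:  [     0     10  -33/2    -25  -37/2 ]
R3 <- R3 - (-3/4)*R2:  [     0      0  -31/8    -15  -89/8 ]
R4 <- R4 - (-5/2)*R2:  [    0     0  89/4    35  51/4 ]
R4 <- R4 - (-178/31)*R3:  [        0         0         0  -1585/31  -1585/31 ]
Row echelon form:
[ -2   2     -5        -8  |        -9 ]
[  0  -4   31/2        24  |      25/2 ]
[  0   0  -31/8       -15  |     -89/8 ]
[  0   0      0  -1585/31  |  -1585/31 ]
Back-substitution:
t = (-1585/31) / (-1585/31) = 1
w = (-89/8 - (-15)*(1)) / (-31/8) = -1
v = (25/2 - (31/2)*(-1) - (24)*(1)) / -4 = -1
u = (-9 - (2)*(-1) - (-5)*(-1) - (-8)*(1)) / -2 = 2

(2, -1, -1, 1)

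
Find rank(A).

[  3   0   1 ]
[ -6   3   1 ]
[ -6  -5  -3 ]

Row reduction:
R2 <- R2 - (-2)*R1:  [ 0  3  3 ]
R3 <- R3 - (-2)*R1:  [  0  -5  -1 ]
R3 <- R3 - (-5/3)*R2:  [ 0  0  4 ]
Row echelon form:
[ 3  0  1 ]
[ 0  3  3 ]
[ 0  0  4 ]
Nonzero rows / pivot columns: 3

rank(A) = 3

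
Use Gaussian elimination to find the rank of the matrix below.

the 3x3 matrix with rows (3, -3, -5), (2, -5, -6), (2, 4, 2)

Row reduction:
R2 <- R2 - (2/3)*R1:  [    0    -3  -8/3 ]
R3 <- R3 - (2/3)*R1:  [    0     6  16/3 ]
R3 <- R3 - (-2)*R2:  [ 0  0  0 ]
Row echelon form:
[ 3  -3    -5 ]
[ 0  -3  -8/3 ]
[ 0   0     0 ]
Nonzero rows / pivot columns: 2

rank(A) = 2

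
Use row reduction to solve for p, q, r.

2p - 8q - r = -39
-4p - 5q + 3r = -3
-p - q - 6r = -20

(-2, 4, 3)

Forward elimination on [A|b]:
R2 <- R2 - (-2)*R1:  [   0  -21    1  -81 ]
R3 <- R3 - (-1/2)*R1:  [     0     -5  -13/2  -79/2 ]
R3 <- R3 - (5/21)*R2:  [       0        0  -283/42  -283/14 ]
Row echelon form:
[ 2   -8       -1  |      -39 ]
[ 0  -21        1  |      -81 ]
[ 0    0  -283/42  |  -283/14 ]
Back-substitution:
r = (-283/14) / (-283/42) = 3
q = (-81 - (1)*(3)) / -21 = 4
p = (-39 - (-8)*(4) - (-1)*(3)) / 2 = -2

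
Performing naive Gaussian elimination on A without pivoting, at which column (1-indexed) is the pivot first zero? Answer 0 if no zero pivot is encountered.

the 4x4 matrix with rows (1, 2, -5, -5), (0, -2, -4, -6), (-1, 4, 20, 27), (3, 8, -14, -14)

first zero-pivot column = 0

Naive forward elimination:
R3 <- R3 - (-1)*R1:  [  0   6  15  22 ]
R4 <- R4 - (3)*R1:  [ 0  2  1  1 ]
R3 <- R3 - (-3)*R2:  [ 0  0  3  4 ]
R4 <- R4 - (-1)*R2:  [  0   0  -3  -5 ]
R4 <- R4 - (-1)*R3:  [  0   0   0  -1 ]
All pivots nonzero; naive elimination completes without hitting a zero pivot.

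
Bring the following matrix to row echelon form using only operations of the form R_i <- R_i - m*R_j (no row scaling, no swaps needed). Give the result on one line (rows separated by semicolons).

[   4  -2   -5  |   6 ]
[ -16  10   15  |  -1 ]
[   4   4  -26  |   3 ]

Forward elimination:
R2 <- R2 - (-4)*R1:  [  0   2  -5  23 ]
R3 <- R3 - (1)*R1:  [   0    6  -21   -3 ]
R3 <- R3 - (3)*R2:  [   0    0   -6  -72 ]
Row echelon form:
[ 4  -2  -5  |    6 ]
[ 0   2  -5  |   23 ]
[ 0   0  -6  |  -72 ]

REF = [4 -2 -5 6; 0 2 -5 23; 0 0 -6 -72]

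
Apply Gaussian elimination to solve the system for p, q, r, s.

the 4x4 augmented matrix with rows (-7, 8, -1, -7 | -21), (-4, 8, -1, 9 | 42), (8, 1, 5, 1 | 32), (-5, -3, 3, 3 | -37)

(5, 4, -3, 3)

Forward elimination on [A|b]:
R2 <- R2 - (4/7)*R1:  [    0  24/7  -3/7    13    54 ]
R3 <- R3 - (-8/7)*R1:  [    0  71/7  27/7    -7     8 ]
R4 <- R4 - (5/7)*R1:  [     0  -61/7   26/7      8    -22 ]
R3 <- R3 - (71/24)*R2:  [        0         0      41/8  -1091/24    -607/4 ]
R4 <- R4 - (-61/24)*R2:  [      0       0    21/8  985/24   461/4 ]
R4 <- R4 - (21/41)*R3:  [        0         0         0  7912/123   7912/41 ]
Row echelon form:
[ -7     8    -1        -7  |      -21 ]
[  0  24/7  -3/7        13  |       54 ]
[  0     0  41/8  -1091/24  |   -607/4 ]
[  0     0     0  7912/123  |  7912/41 ]
Back-substitution:
s = (7912/41) / (7912/123) = 3
r = (-607/4 - (-1091/24)*(3)) / (41/8) = -3
q = (54 - (-3/7)*(-3) - (13)*(3)) / (24/7) = 4
p = (-21 - (8)*(4) - (-1)*(-3) - (-7)*(3)) / -7 = 5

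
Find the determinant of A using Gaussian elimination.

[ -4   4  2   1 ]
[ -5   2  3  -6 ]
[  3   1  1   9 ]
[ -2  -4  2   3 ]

Forward elimination:
R2 <- R2 - (5/4)*R1:  [     0     -3    1/2  -29/4 ]
R3 <- R3 - (-3/4)*R1:  [    0     4   5/2  39/4 ]
R4 <- R4 - (1/2)*R1:  [   0   -6    1  5/2 ]
R3 <- R3 - (-4/3)*R2:  [    0     0  19/6  1/12 ]
R4 <- R4 - (2)*R2:  [  0   0   0  17 ]
Upper-triangular form:
[ -4   4     2      1 ]
[  0  -3   1/2  -29/4 ]
[  0   0  19/6   1/12 ]
[  0   0     0     17 ]
det(A) = (-1)^0 * (-4) * (-3) * (19/6) * (17) = 646  (0 row swaps -> sign +1)

det(A) = 646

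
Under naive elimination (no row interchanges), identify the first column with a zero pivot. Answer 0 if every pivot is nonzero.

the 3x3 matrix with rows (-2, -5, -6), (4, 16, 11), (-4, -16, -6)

Naive forward elimination:
R2 <- R2 - (-2)*R1:  [  0   6  -1 ]
R3 <- R3 - (2)*R1:  [  0  -6   6 ]
R3 <- R3 - (-1)*R2:  [ 0  0  5 ]
All pivots nonzero; naive elimination completes without hitting a zero pivot.

first zero-pivot column = 0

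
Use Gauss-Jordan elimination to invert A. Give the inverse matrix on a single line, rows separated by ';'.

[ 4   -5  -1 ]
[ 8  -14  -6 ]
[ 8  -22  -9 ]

Gauss-Jordan on [A | I]:
R1 <- (1/4)*R1:  [    1  -5/4  -1/4  |   1/4     0     0 ]
R2 <- R2 - (8)*R1:  [  0  -4  -4  |  -2   1   0 ]
R3 <- R3 - (8)*R1:  [   0  -12   -7  |   -2    0    1 ]
R2 <- (1/-4)*R2:  [    0     1     1  |   1/2  -1/4     0 ]
R1 <- R1 - (-5/4)*R2:  [     1      0      1  |    7/8  -5/16      0 ]
R3 <- R3 - (-12)*R2:  [  0   0   5  |   4  -3   1 ]
R3 <- (1/5)*R3:  [    0     0     1  |   4/5  -3/5   1/5 ]
R1 <- R1 - (1)*R3:  [     1      0      0  |   3/40  23/80   -1/5 ]
R2 <- R2 - (1)*R3:  [     0      1      0  |  -3/10   7/20   -1/5 ]
Right block of [I | A^{-1}] is the inverse:
[  3/40  23/80  -1/5 ]
[ -3/10   7/20  -1/5 ]
[   4/5   -3/5   1/5 ]

inverse = [3/40 23/80 -1/5; -3/10 7/20 -1/5; 4/5 -3/5 1/5]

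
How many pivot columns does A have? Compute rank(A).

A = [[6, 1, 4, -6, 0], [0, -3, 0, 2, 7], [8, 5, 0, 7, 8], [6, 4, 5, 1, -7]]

rank(A) = 4

Row reduction:
R3 <- R3 - (4/3)*R1:  [     0   11/3  -16/3     15      8 ]
R4 <- R4 - (1)*R1:  [  0   3   1   7  -7 ]
R3 <- R3 - (-11/9)*R2:  [     0      0  -16/3  157/9  149/9 ]
R4 <- R4 - (-1)*R2:  [ 0  0  1  9  0 ]
R4 <- R4 - (-3/16)*R3:  [      0       0       0  589/48  149/48 ]
Row echelon form:
[ 6   1      4      -6       0 ]
[ 0  -3      0       2       7 ]
[ 0   0  -16/3   157/9   149/9 ]
[ 0   0      0  589/48  149/48 ]
Nonzero rows / pivot columns: 4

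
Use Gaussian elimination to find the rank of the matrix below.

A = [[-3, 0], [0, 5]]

Row reduction:
Row echelon form:
[ -3  0 ]
[  0  5 ]
Nonzero rows / pivot columns: 2

rank(A) = 2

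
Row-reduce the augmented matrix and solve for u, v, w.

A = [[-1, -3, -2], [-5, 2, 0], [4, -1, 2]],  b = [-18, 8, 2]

(0, 4, 3)

Forward elimination on [A|b]:
R2 <- R2 - (5)*R1:  [  0  17  10  98 ]
R3 <- R3 - (-4)*R1:  [   0  -13   -6  -70 ]
R3 <- R3 - (-13/17)*R2:  [     0      0  28/17  84/17 ]
Row echelon form:
[ -1  -3     -2  |    -18 ]
[  0  17     10  |     98 ]
[  0   0  28/17  |  84/17 ]
Back-substitution:
w = (84/17) / (28/17) = 3
v = (98 - (10)*(3)) / 17 = 4
u = (-18 - (-3)*(4) - (-2)*(3)) / -1 = 0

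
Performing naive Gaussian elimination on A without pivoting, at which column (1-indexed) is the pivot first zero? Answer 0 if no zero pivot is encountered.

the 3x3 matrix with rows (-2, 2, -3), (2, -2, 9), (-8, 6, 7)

first zero-pivot column = 2

Naive forward elimination:
R2 <- R2 - (-1)*R1:  [ 0  0  6 ]
R3 <- R3 - (4)*R1:  [  0  -2  19 ]
Matrix at this point:
[ -2   2  -3 ]
[  0   0   6 ]
[  0  -2  19 ]
Pivot entry (2,2) is zero but row 3 has -2 in column 2 -> naive elimination stops; a row interchange (e.g. R2 <-> R3) would be required here.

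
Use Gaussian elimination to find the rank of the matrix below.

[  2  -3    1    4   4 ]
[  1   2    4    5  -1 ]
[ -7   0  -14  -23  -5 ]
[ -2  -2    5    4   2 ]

Row reduction:
R2 <- R2 - (1/2)*R1:  [   0  7/2  7/2    3   -3 ]
R3 <- R3 - (-7/2)*R1:  [     0  -21/2  -21/2     -9      9 ]
R4 <- R4 - (-1)*R1:  [  0  -5   6   8   6 ]
R3 <- R3 - (-3)*R2:  [ 0  0  0  0  0 ]
R4 <- R4 - (-10/7)*R2:  [    0     0    11  86/7  12/7 ]
R3 <-> R4   (pivot in column 3 was zero)
[ 2   -3    1     4     4 ]
[ 0  7/2  7/2     3    -3 ]
[ 0    0   11  86/7  12/7 ]
[ 0    0    0     0     0 ]
Row echelon form:
[ 2   -3    1     4     4 ]
[ 0  7/2  7/2     3    -3 ]
[ 0    0   11  86/7  12/7 ]
[ 0    0    0     0     0 ]
Nonzero rows / pivot columns: 3

rank(A) = 3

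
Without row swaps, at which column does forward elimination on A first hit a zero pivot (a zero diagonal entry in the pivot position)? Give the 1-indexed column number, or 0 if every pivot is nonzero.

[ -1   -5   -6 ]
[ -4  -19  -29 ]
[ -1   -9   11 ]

Naive forward elimination:
R2 <- R2 - (4)*R1:  [  0   1  -5 ]
R3 <- R3 - (1)*R1:  [  0  -4  17 ]
R3 <- R3 - (-4)*R2:  [  0   0  -3 ]
All pivots nonzero; naive elimination completes without hitting a zero pivot.

first zero-pivot column = 0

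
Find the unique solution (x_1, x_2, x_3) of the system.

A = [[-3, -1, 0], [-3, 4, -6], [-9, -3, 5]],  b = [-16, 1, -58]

(5, 1, -2)

Forward elimination on [A|b]:
R2 <- R2 - (1)*R1:  [  0   5  -6  17 ]
R3 <- R3 - (3)*R1:  [   0    0    5  -10 ]
Row echelon form:
[ -3  -1   0  |  -16 ]
[  0   5  -6  |   17 ]
[  0   0   5  |  -10 ]
Back-substitution:
x_3 = (-10) / 5 = -2
x_2 = (17 - (-6)*(-2)) / 5 = 1
x_1 = (-16 - (-1)*(1)) / -3 = 5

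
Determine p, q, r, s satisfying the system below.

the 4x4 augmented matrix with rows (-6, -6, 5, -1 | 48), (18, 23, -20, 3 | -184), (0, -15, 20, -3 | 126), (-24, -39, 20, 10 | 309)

Forward elimination on [A|b]:
R2 <- R2 - (-3)*R1:  [   0    5   -5    0  -40 ]
R4 <- R4 - (4)*R1:  [   0  -15    0   14  117 ]
R3 <- R3 - (-3)*R2:  [  0   0   5  -3   6 ]
R4 <- R4 - (-3)*R2:  [   0    0  -15   14   -3 ]
R4 <- R4 - (-3)*R3:  [  0   0   0   5  15 ]
Row echelon form:
[ -6  -6   5  -1  |   48 ]
[  0   5  -5   0  |  -40 ]
[  0   0   5  -3  |    6 ]
[  0   0   0   5  |   15 ]
Back-substitution:
s = (15) / 5 = 3
r = (6 - (-3)*(3)) / 5 = 3
q = (-40 - (-5)*(3)) / 5 = -5
p = (48 - (-6)*(-5) - (5)*(3) - (-1)*(3)) / -6 = -1

(-1, -5, 3, 3)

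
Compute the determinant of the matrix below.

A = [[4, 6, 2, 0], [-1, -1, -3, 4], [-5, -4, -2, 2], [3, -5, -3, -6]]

Forward elimination:
R2 <- R2 - (-1/4)*R1:  [    0   1/2  -5/2     4 ]
R3 <- R3 - (-5/4)*R1:  [   0  7/2  1/2    2 ]
R4 <- R4 - (3/4)*R1:  [     0  -19/2   -9/2     -6 ]
R3 <- R3 - (7)*R2:  [   0    0   18  -26 ]
R4 <- R4 - (-19)*R2:  [   0    0  -52   70 ]
R4 <- R4 - (-26/9)*R3:  [     0      0      0  -46/9 ]
Upper-triangular form:
[ 4    6     2      0 ]
[ 0  1/2  -5/2      4 ]
[ 0    0    18    -26 ]
[ 0    0     0  -46/9 ]
det(A) = (-1)^0 * (4) * (1/2) * (18) * (-46/9) = -184  (0 row swaps -> sign +1)

det(A) = -184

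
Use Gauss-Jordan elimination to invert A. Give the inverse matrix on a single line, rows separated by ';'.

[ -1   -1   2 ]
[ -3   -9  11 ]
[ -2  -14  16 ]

Gauss-Jordan on [A | I]:
R1 <- (1/-1)*R1:  [  1   1  -2  |  -1   0   0 ]
R2 <- R2 - (-3)*R1:  [  0  -6   5  |  -3   1   0 ]
R3 <- R3 - (-2)*R1:  [   0  -12   12  |   -2    0    1 ]
R2 <- (1/-6)*R2:  [    0     1  -5/6  |   1/2  -1/6     0 ]
R1 <- R1 - (1)*R2:  [    1     0  -7/6  |  -3/2   1/6     0 ]
R3 <- R3 - (-12)*R2:  [  0   0   2  |   4  -2   1 ]
R3 <- (1/2)*R3:  [   0    0    1  |    2   -1  1/2 ]
R1 <- R1 - (-7/6)*R3:  [    1     0     0  |   5/6    -1  7/12 ]
R2 <- R2 - (-5/6)*R3:  [    0     1     0  |  13/6    -1  5/12 ]
Right block of [I | A^{-1}] is the inverse:
[  5/6  -1  7/12 ]
[ 13/6  -1  5/12 ]
[    2  -1   1/2 ]

inverse = [5/6 -1 7/12; 13/6 -1 5/12; 2 -1 1/2]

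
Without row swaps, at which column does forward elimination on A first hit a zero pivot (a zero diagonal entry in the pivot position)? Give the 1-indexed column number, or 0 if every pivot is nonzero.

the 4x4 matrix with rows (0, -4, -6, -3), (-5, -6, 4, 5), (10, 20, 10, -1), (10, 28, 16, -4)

Naive forward elimination:
Pivot entry (1,1) is zero but row 2 has -5 in column 1 -> naive elimination stops; a row interchange (e.g. R1 <-> R2) would be required here.

first zero-pivot column = 1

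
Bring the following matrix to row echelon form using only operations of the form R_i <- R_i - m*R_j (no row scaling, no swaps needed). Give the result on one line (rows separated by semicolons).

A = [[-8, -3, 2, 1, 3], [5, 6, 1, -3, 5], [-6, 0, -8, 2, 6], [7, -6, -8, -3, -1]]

REF = [-8 -3 2 1 3; 0 33/8 9/4 -19/8 55/8; 0 0 -118/11 28/11 0; 0 0 0 -440/59 16]

Forward elimination:
R2 <- R2 - (-5/8)*R1:  [     0   33/8    9/4  -19/8   55/8 ]
R3 <- R3 - (3/4)*R1:  [     0    9/4  -19/2    5/4   15/4 ]
R4 <- R4 - (-7/8)*R1:  [     0  -69/8  -25/4  -17/8   13/8 ]
R3 <- R3 - (6/11)*R2:  [       0        0  -118/11    28/11        0 ]
R4 <- R4 - (-23/11)*R2:  [      0       0  -17/11  -78/11      16 ]
R4 <- R4 - (17/118)*R3:  [       0        0        0  -440/59       16 ]
Row echelon form:
[ -8    -3        2        1     3 ]
[  0  33/8      9/4    -19/8  55/8 ]
[  0     0  -118/11    28/11     0 ]
[  0     0        0  -440/59    16 ]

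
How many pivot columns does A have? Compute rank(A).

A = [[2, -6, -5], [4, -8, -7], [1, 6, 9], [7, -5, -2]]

Row reduction:
R2 <- R2 - (2)*R1:  [ 0  4  3 ]
R3 <- R3 - (1/2)*R1:  [    0     9  23/2 ]
R4 <- R4 - (7/2)*R1:  [    0    16  31/2 ]
R3 <- R3 - (9/4)*R2:  [    0     0  19/4 ]
R4 <- R4 - (4)*R2:  [   0    0  7/2 ]
R4 <- R4 - (14/19)*R3:  [ 0  0  0 ]
Row echelon form:
[ 2  -6    -5 ]
[ 0   4     3 ]
[ 0   0  19/4 ]
[ 0   0     0 ]
Nonzero rows / pivot columns: 3

rank(A) = 3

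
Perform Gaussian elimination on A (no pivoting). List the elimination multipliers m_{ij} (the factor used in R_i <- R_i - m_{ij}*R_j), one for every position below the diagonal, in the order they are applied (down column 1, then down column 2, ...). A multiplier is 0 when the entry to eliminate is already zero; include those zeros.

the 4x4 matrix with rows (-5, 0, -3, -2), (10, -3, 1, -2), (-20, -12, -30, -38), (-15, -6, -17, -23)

Forward elimination:
R2 <- R2 - (-2)*R1:  [  0  -3  -5  -6 ]
R3 <- R3 - (4)*R1:  [   0  -12  -18  -30 ]
R4 <- R4 - (3)*R1:  [   0   -6   -8  -17 ]
R3 <- R3 - (4)*R2:  [  0   0   2  -6 ]
R4 <- R4 - (2)*R2:  [  0   0   2  -5 ]
R4 <- R4 - (1)*R3:  [ 0  0  0  1 ]
Multipliers (in order of application): m_{21} = -2, m_{31} = 4, m_{41} = 3, m_{32} = 4, m_{42} = 2, m_{43} = 1

multipliers: -2, 4, 3, 4, 2, 1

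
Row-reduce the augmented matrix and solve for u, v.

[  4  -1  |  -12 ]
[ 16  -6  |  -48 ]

Forward elimination on [A|b]:
R2 <- R2 - (4)*R1:  [  0  -2   0 ]
Row echelon form:
[ 4  -1  |  -12 ]
[ 0  -2  |    0 ]
Back-substitution:
v = (0) / -2 = 0
u = (-12 - (-1)*(0)) / 4 = -3

(-3, 0)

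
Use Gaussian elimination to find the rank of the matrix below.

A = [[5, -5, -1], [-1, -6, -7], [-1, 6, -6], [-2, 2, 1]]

rank(A) = 3

Row reduction:
R2 <- R2 - (-1/5)*R1:  [     0     -7  -36/5 ]
R3 <- R3 - (-1/5)*R1:  [     0      5  -31/5 ]
R4 <- R4 - (-2/5)*R1:  [   0    0  3/5 ]
R3 <- R3 - (-5/7)*R2:  [       0        0  -397/35 ]
R4 <- R4 - (-21/397)*R3:  [ 0  0  0 ]
Row echelon form:
[ 5  -5       -1 ]
[ 0  -7    -36/5 ]
[ 0   0  -397/35 ]
[ 0   0        0 ]
Nonzero rows / pivot columns: 3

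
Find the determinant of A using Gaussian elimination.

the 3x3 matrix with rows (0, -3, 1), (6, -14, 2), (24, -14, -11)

det(A) = -90

Forward elimination:
R1 <-> R2   (pivot in column 1 was zero)
[  6  -14    2 ]
[  0   -3    1 ]
[ 24  -14  -11 ]
R3 <- R3 - (4)*R1:  [   0   42  -19 ]
R3 <- R3 - (-14)*R2:  [  0   0  -5 ]
Upper-triangular form:
[ 6  -14   2 ]
[ 0   -3   1 ]
[ 0    0  -5 ]
det(A) = (-1)^1 * (6) * (-3) * (-5) = -90  (1 row swap -> sign -1)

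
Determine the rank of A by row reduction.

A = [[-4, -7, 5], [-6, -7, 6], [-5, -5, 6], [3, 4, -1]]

rank(A) = 3

Row reduction:
R2 <- R2 - (3/2)*R1:  [    0   7/2  -3/2 ]
R3 <- R3 - (5/4)*R1:  [    0  15/4  -1/4 ]
R4 <- R4 - (-3/4)*R1:  [    0  -5/4  11/4 ]
R3 <- R3 - (15/14)*R2:  [     0      0  19/14 ]
R4 <- R4 - (-5/14)*R2:  [     0      0  31/14 ]
R4 <- R4 - (31/19)*R3:  [ 0  0  0 ]
Row echelon form:
[ -4   -7      5 ]
[  0  7/2   -3/2 ]
[  0    0  19/14 ]
[  0    0      0 ]
Nonzero rows / pivot columns: 3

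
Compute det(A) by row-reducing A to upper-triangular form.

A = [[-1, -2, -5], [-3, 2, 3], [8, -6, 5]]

det(A) = -116

Forward elimination:
R2 <- R2 - (3)*R1:  [  0   8  18 ]
R3 <- R3 - (-8)*R1:  [   0  -22  -35 ]
R3 <- R3 - (-11/4)*R2:  [    0     0  29/2 ]
Upper-triangular form:
[ -1  -2    -5 ]
[  0   8    18 ]
[  0   0  29/2 ]
det(A) = (-1)^0 * (-1) * (8) * (29/2) = -116  (0 row swaps -> sign +1)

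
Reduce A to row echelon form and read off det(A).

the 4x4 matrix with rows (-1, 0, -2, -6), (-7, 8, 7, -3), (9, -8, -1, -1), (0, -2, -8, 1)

Forward elimination:
R2 <- R2 - (7)*R1:  [  0   8  21  39 ]
R3 <- R3 - (-9)*R1:  [   0   -8  -19  -55 ]
R3 <- R3 - (-1)*R2:  [   0    0    2  -16 ]
R4 <- R4 - (-1/4)*R2:  [     0      0  -11/4   43/4 ]
R4 <- R4 - (-11/8)*R3:  [     0      0      0  -45/4 ]
Upper-triangular form:
[ -1  0  -2     -6 ]
[  0  8  21     39 ]
[  0  0   2    -16 ]
[  0  0   0  -45/4 ]
det(A) = (-1)^0 * (-1) * (8) * (2) * (-45/4) = 180  (0 row swaps -> sign +1)

det(A) = 180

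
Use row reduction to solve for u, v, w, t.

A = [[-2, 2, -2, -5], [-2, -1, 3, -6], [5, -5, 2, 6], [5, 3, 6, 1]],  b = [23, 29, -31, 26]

(2, 3, 2, -5)

Forward elimination on [A|b]:
R2 <- R2 - (1)*R1:  [  0  -3   5  -1   6 ]
R3 <- R3 - (-5/2)*R1:  [     0      0     -3  -13/2   53/2 ]
R4 <- R4 - (-5/2)*R1:  [     0      8      1  -23/2  167/2 ]
R4 <- R4 - (-8/3)*R2:  [     0      0   43/3  -85/6  199/2 ]
R4 <- R4 - (-43/9)*R3:  [      0       0       0  -407/9  2035/9 ]
Row echelon form:
[ -2   2  -2      -5  |      23 ]
[  0  -3   5      -1  |       6 ]
[  0   0  -3   -13/2  |    53/2 ]
[  0   0   0  -407/9  |  2035/9 ]
Back-substitution:
t = (2035/9) / (-407/9) = -5
w = (53/2 - (-13/2)*(-5)) / -3 = 2
v = (6 - (5)*(2) - (-1)*(-5)) / -3 = 3
u = (23 - (2)*(3) - (-2)*(2) - (-5)*(-5)) / -2 = 2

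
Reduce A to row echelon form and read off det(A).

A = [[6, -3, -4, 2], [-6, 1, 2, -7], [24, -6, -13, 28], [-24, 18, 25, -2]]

det(A) = -144

Forward elimination:
R2 <- R2 - (-1)*R1:  [  0  -2  -2  -5 ]
R3 <- R3 - (4)*R1:  [  0   6   3  20 ]
R4 <- R4 - (-4)*R1:  [ 0  6  9  6 ]
R3 <- R3 - (-3)*R2:  [  0   0  -3   5 ]
R4 <- R4 - (-3)*R2:  [  0   0   3  -9 ]
R4 <- R4 - (-1)*R3:  [  0   0   0  -4 ]
Upper-triangular form:
[ 6  -3  -4   2 ]
[ 0  -2  -2  -5 ]
[ 0   0  -3   5 ]
[ 0   0   0  -4 ]
det(A) = (-1)^0 * (6) * (-2) * (-3) * (-4) = -144  (0 row swaps -> sign +1)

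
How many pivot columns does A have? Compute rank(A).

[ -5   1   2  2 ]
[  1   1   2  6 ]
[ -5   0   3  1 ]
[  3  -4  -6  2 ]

Row reduction:
R2 <- R2 - (-1/5)*R1:  [    0   6/5  12/5  32/5 ]
R3 <- R3 - (1)*R1:  [  0  -1   1  -1 ]
R4 <- R4 - (-3/5)*R1:  [     0  -17/5  -24/5   16/5 ]
R3 <- R3 - (-5/6)*R2:  [    0     0     3  13/3 ]
R4 <- R4 - (-17/6)*R2:  [    0     0     2  64/3 ]
R4 <- R4 - (2/3)*R3:  [     0      0      0  166/9 ]
Row echelon form:
[ -5    1     2      2 ]
[  0  6/5  12/5   32/5 ]
[  0    0     3   13/3 ]
[  0    0     0  166/9 ]
Nonzero rows / pivot columns: 4

rank(A) = 4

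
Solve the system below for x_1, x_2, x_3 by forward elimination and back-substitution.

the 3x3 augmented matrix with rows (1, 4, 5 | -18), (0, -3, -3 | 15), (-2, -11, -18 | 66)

(5, -2, -3)

Forward elimination on [A|b]:
R3 <- R3 - (-2)*R1:  [  0  -3  -8  30 ]
R3 <- R3 - (1)*R2:  [  0   0  -5  15 ]
Row echelon form:
[ 1   4   5  |  -18 ]
[ 0  -3  -3  |   15 ]
[ 0   0  -5  |   15 ]
Back-substitution:
x_3 = (15) / -5 = -3
x_2 = (15 - (-3)*(-3)) / -3 = -2
x_1 = (-18 - (4)*(-2) - (5)*(-3)) / 1 = 5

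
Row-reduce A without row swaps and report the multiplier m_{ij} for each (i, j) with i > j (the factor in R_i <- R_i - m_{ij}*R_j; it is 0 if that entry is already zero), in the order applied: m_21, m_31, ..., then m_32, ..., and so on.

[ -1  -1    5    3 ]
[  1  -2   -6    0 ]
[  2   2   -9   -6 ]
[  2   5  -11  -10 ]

Forward elimination:
R2 <- R2 - (-1)*R1:  [  0  -3  -1   3 ]
R3 <- R3 - (-2)*R1:  [ 0  0  1  0 ]
R4 <- R4 - (-2)*R1:  [  0   3  -1  -4 ]
R3: entry in column 2 is already 0 -> m_{32} = 0 (no row operation needed)
R4 <- R4 - (-1)*R2:  [  0   0  -2  -1 ]
R4 <- R4 - (-2)*R3:  [  0   0   0  -1 ]
Multipliers (in order of application): m_{21} = -1, m_{31} = -2, m_{41} = -2, m_{32} = 0, m_{42} = -1, m_{43} = -2

multipliers: -1, -2, -2, 0, -1, -2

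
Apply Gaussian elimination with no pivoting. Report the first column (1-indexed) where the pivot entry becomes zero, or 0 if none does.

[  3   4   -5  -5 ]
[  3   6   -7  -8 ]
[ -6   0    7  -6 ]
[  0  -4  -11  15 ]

first zero-pivot column = 0

Naive forward elimination:
R2 <- R2 - (1)*R1:  [  0   2  -2  -3 ]
R3 <- R3 - (-2)*R1:  [   0    8   -3  -16 ]
R3 <- R3 - (4)*R2:  [  0   0   5  -4 ]
R4 <- R4 - (-2)*R2:  [   0    0  -15    9 ]
R4 <- R4 - (-3)*R3:  [  0   0   0  -3 ]
All pivots nonzero; naive elimination completes without hitting a zero pivot.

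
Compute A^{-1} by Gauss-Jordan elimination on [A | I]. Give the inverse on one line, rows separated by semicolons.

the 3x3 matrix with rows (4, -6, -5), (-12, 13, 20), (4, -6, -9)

inverse = [3/80 -3/10 -11/16; -7/20 -1/5 -1/4; 1/4 0 -1/4]

Gauss-Jordan on [A | I]:
R1 <- (1/4)*R1:  [    1  -3/2  -5/4  |   1/4     0     0 ]
R2 <- R2 - (-12)*R1:  [  0  -5   5  |   3   1   0 ]
R3 <- R3 - (4)*R1:  [  0   0  -4  |  -1   0   1 ]
R2 <- (1/-5)*R2:  [    0     1    -1  |  -3/5  -1/5     0 ]
R1 <- R1 - (-3/2)*R2:  [      1       0   -11/4  |  -13/20   -3/10       0 ]
R3 <- (1/-4)*R3:  [    0     0     1  |   1/4     0  -1/4 ]
R1 <- R1 - (-11/4)*R3:  [      1       0       0  |    3/80   -3/10  -11/16 ]
R2 <- R2 - (-1)*R3:  [     0      1      0  |  -7/20   -1/5   -1/4 ]
Right block of [I | A^{-1}] is the inverse:
[  3/80  -3/10  -11/16 ]
[ -7/20   -1/5    -1/4 ]
[   1/4      0    -1/4 ]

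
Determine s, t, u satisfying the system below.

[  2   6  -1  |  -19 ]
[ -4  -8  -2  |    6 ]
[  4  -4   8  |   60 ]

(2, -3, 5)

Forward elimination on [A|b]:
R2 <- R2 - (-2)*R1:  [   0    4   -4  -32 ]
R3 <- R3 - (2)*R1:  [   0  -16   10   98 ]
R3 <- R3 - (-4)*R2:  [   0    0   -6  -30 ]
Row echelon form:
[ 2  6  -1  |  -19 ]
[ 0  4  -4  |  -32 ]
[ 0  0  -6  |  -30 ]
Back-substitution:
u = (-30) / -6 = 5
t = (-32 - (-4)*(5)) / 4 = -3
s = (-19 - (6)*(-3) - (-1)*(5)) / 2 = 2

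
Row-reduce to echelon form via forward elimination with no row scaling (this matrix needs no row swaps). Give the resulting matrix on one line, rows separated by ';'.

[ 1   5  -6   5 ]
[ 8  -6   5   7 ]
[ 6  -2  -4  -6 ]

Forward elimination:
R2 <- R2 - (8)*R1:  [   0  -46   53  -33 ]
R3 <- R3 - (6)*R1:  [   0  -32   32  -36 ]
R3 <- R3 - (16/23)*R2:  [       0        0  -112/23  -300/23 ]
Row echelon form:
[ 1    5       -6        5 ]
[ 0  -46       53      -33 ]
[ 0    0  -112/23  -300/23 ]

REF = [1 5 -6 5; 0 -46 53 -33; 0 0 -112/23 -300/23]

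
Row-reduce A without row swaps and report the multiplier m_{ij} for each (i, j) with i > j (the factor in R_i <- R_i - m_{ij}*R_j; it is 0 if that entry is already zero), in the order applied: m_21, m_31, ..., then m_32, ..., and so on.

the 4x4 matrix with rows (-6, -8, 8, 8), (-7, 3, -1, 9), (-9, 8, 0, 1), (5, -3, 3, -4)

multipliers: 7/6, 3/2, -5/6, 60/37, -29/37, 29/88

Forward elimination:
R2 <- R2 - (7/6)*R1:  [     0   37/3  -31/3   -1/3 ]
R3 <- R3 - (3/2)*R1:  [   0   20  -12  -11 ]
R4 <- R4 - (-5/6)*R1:  [     0  -29/3   29/3    8/3 ]
R3 <- R3 - (60/37)*R2:  [       0        0   176/37  -387/37 ]
R4 <- R4 - (-29/37)*R2:  [     0      0  58/37  89/37 ]
R4 <- R4 - (29/88)*R3:  [      0       0       0  515/88 ]
Multipliers (in order of application): m_{21} = 7/6, m_{31} = 3/2, m_{41} = -5/6, m_{32} = 60/37, m_{42} = -29/37, m_{43} = 29/88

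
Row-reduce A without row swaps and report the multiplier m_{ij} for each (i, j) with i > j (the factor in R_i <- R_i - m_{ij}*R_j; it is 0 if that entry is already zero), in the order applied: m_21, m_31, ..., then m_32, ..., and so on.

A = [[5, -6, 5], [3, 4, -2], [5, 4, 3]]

multipliers: 3/5, 1, 25/19

Forward elimination:
R2 <- R2 - (3/5)*R1:  [    0  38/5    -5 ]
R3 <- R3 - (1)*R1:  [  0  10  -2 ]
R3 <- R3 - (25/19)*R2:  [     0      0  87/19 ]
Multipliers (in order of application): m_{21} = 3/5, m_{31} = 1, m_{32} = 25/19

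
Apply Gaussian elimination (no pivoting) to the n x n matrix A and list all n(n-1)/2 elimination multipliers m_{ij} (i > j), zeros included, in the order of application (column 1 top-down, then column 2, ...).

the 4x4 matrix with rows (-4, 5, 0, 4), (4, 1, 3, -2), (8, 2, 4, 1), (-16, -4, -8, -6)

multipliers: -1, -2, 4, 2, -4, -2

Forward elimination:
R2 <- R2 - (-1)*R1:  [ 0  6  3  2 ]
R3 <- R3 - (-2)*R1:  [  0  12   4   9 ]
R4 <- R4 - (4)*R1:  [   0  -24   -8  -22 ]
R3 <- R3 - (2)*R2:  [  0   0  -2   5 ]
R4 <- R4 - (-4)*R2:  [   0    0    4  -14 ]
R4 <- R4 - (-2)*R3:  [  0   0   0  -4 ]
Multipliers (in order of application): m_{21} = -1, m_{31} = -2, m_{41} = 4, m_{32} = 2, m_{42} = -4, m_{43} = -2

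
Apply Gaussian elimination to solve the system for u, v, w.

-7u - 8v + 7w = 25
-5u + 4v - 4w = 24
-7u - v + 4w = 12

(-4, -4, -5)

Forward elimination on [A|b]:
R2 <- R2 - (5/7)*R1:  [    0  68/7    -9  43/7 ]
R3 <- R3 - (1)*R1:  [   0    7   -3  -13 ]
R3 <- R3 - (49/68)*R2:  [        0         0    237/68  -1185/68 ]
Row echelon form:
[ -7    -8       7  |        25 ]
[  0  68/7      -9  |      43/7 ]
[  0     0  237/68  |  -1185/68 ]
Back-substitution:
w = (-1185/68) / (237/68) = -5
v = (43/7 - (-9)*(-5)) / (68/7) = -4
u = (25 - (-8)*(-4) - (7)*(-5)) / -7 = -4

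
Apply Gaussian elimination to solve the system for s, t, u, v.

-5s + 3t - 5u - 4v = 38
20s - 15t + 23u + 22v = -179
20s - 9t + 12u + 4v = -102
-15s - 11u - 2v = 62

(-3, 2, -1, -3)

Forward elimination on [A|b]:
R2 <- R2 - (-4)*R1:  [   0   -3    3    6  -27 ]
R3 <- R3 - (-4)*R1:  [   0    3   -8  -12   50 ]
R4 <- R4 - (3)*R1:  [   0   -9    4   10  -52 ]
R3 <- R3 - (-1)*R2:  [  0   0  -5  -6  23 ]
R4 <- R4 - (3)*R2:  [  0   0  -5  -8  29 ]
R4 <- R4 - (1)*R3:  [  0   0   0  -2   6 ]
Row echelon form:
[ -5   3  -5  -4  |   38 ]
[  0  -3   3   6  |  -27 ]
[  0   0  -5  -6  |   23 ]
[  0   0   0  -2  |    6 ]
Back-substitution:
v = (6) / -2 = -3
u = (23 - (-6)*(-3)) / -5 = -1
t = (-27 - (3)*(-1) - (6)*(-3)) / -3 = 2
s = (38 - (3)*(2) - (-5)*(-1) - (-4)*(-3)) / -5 = -3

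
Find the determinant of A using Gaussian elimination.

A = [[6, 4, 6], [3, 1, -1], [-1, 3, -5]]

Forward elimination:
R2 <- R2 - (1/2)*R1:  [  0  -1  -4 ]
R3 <- R3 - (-1/6)*R1:  [    0  11/3    -4 ]
R3 <- R3 - (-11/3)*R2:  [     0      0  -56/3 ]
Upper-triangular form:
[ 6   4      6 ]
[ 0  -1     -4 ]
[ 0   0  -56/3 ]
det(A) = (-1)^0 * (6) * (-1) * (-56/3) = 112  (0 row swaps -> sign +1)

det(A) = 112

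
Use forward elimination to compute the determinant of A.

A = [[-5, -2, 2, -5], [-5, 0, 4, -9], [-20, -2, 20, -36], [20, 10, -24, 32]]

Forward elimination:
R2 <- R2 - (1)*R1:  [  0   2   2  -4 ]
R3 <- R3 - (4)*R1:  [   0    6   12  -16 ]
R4 <- R4 - (-4)*R1:  [   0    2  -16   12 ]
R3 <- R3 - (3)*R2:  [  0   0   6  -4 ]
R4 <- R4 - (1)*R2:  [   0    0  -18   16 ]
R4 <- R4 - (-3)*R3:  [ 0  0  0  4 ]
Upper-triangular form:
[ -5  -2  2  -5 ]
[  0   2  2  -4 ]
[  0   0  6  -4 ]
[  0   0  0   4 ]
det(A) = (-1)^0 * (-5) * (2) * (6) * (4) = -240  (0 row swaps -> sign +1)

det(A) = -240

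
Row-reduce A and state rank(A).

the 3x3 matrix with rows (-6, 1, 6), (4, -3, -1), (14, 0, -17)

Row reduction:
R2 <- R2 - (-2/3)*R1:  [    0  -7/3     3 ]
R3 <- R3 - (-7/3)*R1:  [   0  7/3   -3 ]
R3 <- R3 - (-1)*R2:  [ 0  0  0 ]
Row echelon form:
[ -6     1  6 ]
[  0  -7/3  3 ]
[  0     0  0 ]
Nonzero rows / pivot columns: 2

rank(A) = 2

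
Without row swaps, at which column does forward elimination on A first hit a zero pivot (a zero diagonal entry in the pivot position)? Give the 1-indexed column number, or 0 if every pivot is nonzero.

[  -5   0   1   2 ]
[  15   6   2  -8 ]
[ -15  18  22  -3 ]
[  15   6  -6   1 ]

Naive forward elimination:
R2 <- R2 - (-3)*R1:  [  0   6   5  -2 ]
R3 <- R3 - (3)*R1:  [  0  18  19  -9 ]
R4 <- R4 - (-3)*R1:  [  0   6  -3   7 ]
R3 <- R3 - (3)*R2:  [  0   0   4  -3 ]
R4 <- R4 - (1)*R2:  [  0   0  -8   9 ]
R4 <- R4 - (-2)*R3:  [ 0  0  0  3 ]
All pivots nonzero; naive elimination completes without hitting a zero pivot.

first zero-pivot column = 0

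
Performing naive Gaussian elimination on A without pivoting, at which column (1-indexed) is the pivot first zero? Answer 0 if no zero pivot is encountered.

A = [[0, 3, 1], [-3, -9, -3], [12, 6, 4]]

first zero-pivot column = 1

Naive forward elimination:
Pivot entry (1,1) is zero but row 2 has -3 in column 1 -> naive elimination stops; a row interchange (e.g. R1 <-> R2) would be required here.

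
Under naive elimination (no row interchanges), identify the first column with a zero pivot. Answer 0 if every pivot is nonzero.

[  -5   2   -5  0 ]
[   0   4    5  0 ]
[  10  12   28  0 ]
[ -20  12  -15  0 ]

Naive forward elimination:
R3 <- R3 - (-2)*R1:  [  0  16  18   0 ]
R4 <- R4 - (4)*R1:  [ 0  4  5  0 ]
R3 <- R3 - (4)*R2:  [  0   0  -2   0 ]
R4 <- R4 - (1)*R2:  [ 0  0  0  0 ]
Matrix at this point:
[ -5  2  -5  0 ]
[  0  4   5  0 ]
[  0  0  -2  0 ]
[  0  0   0  0 ]
Pivot entry (4,4) in the last row is zero and there are no rows below to swap with -> zero pivot in column 4 (A is singular).

first zero-pivot column = 4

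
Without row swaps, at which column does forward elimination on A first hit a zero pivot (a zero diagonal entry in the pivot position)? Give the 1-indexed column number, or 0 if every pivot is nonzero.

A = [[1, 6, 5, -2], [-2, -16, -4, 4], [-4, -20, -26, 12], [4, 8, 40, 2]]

first zero-pivot column = 3

Naive forward elimination:
R2 <- R2 - (-2)*R1:  [  0  -4   6   0 ]
R3 <- R3 - (-4)*R1:  [  0   4  -6   4 ]
R4 <- R4 - (4)*R1:  [   0  -16   20   10 ]
R3 <- R3 - (-1)*R2:  [ 0  0  0  4 ]
R4 <- R4 - (4)*R2:  [  0   0  -4  10 ]
Matrix at this point:
[ 1   6   5  -2 ]
[ 0  -4   6   0 ]
[ 0   0   0   4 ]
[ 0   0  -4  10 ]
Pivot entry (3,3) is zero but row 4 has -4 in column 3 -> naive elimination stops; a row interchange (e.g. R3 <-> R4) would be required here.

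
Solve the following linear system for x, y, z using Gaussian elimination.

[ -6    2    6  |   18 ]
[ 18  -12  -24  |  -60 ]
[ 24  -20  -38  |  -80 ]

(-4, 3, -2)

Forward elimination on [A|b]:
R2 <- R2 - (-3)*R1:  [  0  -6  -6  -6 ]
R3 <- R3 - (-4)*R1:  [   0  -12  -14   -8 ]
R3 <- R3 - (2)*R2:  [  0   0  -2   4 ]
Row echelon form:
[ -6   2   6  |  18 ]
[  0  -6  -6  |  -6 ]
[  0   0  -2  |   4 ]
Back-substitution:
z = (4) / -2 = -2
y = (-6 - (-6)*(-2)) / -6 = 3
x = (18 - (2)*(3) - (6)*(-2)) / -6 = -4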